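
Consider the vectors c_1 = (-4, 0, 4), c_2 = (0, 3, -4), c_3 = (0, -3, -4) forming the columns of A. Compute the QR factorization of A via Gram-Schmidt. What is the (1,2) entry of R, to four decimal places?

r_{12} = -2.8284

q_1 = c_1/‖c_1‖ = (-4, 0, 4)/5.6569 = (-0.7071, 0.0000, 0.7071).
r_{12} = q_1·c_2 = -2.8284.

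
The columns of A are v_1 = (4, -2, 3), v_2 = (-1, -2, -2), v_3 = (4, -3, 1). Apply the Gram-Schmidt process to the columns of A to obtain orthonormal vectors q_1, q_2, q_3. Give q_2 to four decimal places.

v_1 = (4, -2, 3); ‖v_1‖ = 5.3852, so q_1 = (0.7428, -0.3714, 0.5571).
q_1·v_2 = 0.7428·(-1) + (-0.3714)·(-2) + 0.5571·(-2) = -1.1142.
u_2 = v_2 + 1.1142·q_1 = (-0.1724, -2.4138, -1.3793).
‖u_2‖ = 2.7854, so q_2 = (-0.0619, -0.8666, -0.4952).

q_2 = (-0.0619, -0.8666, -0.4952)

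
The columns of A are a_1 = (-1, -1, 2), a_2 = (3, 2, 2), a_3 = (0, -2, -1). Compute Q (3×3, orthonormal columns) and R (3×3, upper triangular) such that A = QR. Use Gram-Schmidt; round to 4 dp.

q_1 = a_1/‖a_1‖ = (-1, -1, 2)/2.4495 = (-0.4082, -0.4082, 0.8165).
r_{12} = q_1·a_2 = -0.4082.
u_2 = a_2 + 0.4082·q_1 = (2.8333, 1.8333, 2.3333).
‖u_2‖ = 4.1028, so q_2 = (0.6906, 0.4468, 0.5687).
r_{13} = q_1·a_3 = 0.0000; r_{23} = q_2·a_3 = -1.4624.
u_3 = a_3 + 0.0000·q_1 + 1.4624·q_2 = (1.0099, -1.3465, -0.1683).
‖u_3‖ = 1.6916, so q_3 = (0.5970, -0.7960, -0.0995).

Q = [[-0.4082, 0.6906, 0.5970], [-0.4082, 0.4468, -0.7960], [0.8165, 0.5687, -0.0995]], R = [[2.4495, -0.4082, 0.0000], [0.0000, 4.1028, -1.4624], [0.0000, 0.0000, 1.6916]]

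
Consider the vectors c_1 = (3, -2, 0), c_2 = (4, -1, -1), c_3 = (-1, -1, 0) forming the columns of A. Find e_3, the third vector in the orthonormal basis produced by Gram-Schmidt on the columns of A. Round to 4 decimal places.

e_1 = c_1/‖c_1‖ = (3, -2, 0)/3.6056 = (0.8321, -0.5547, 0.0000).
r_{12} = e_1·c_2 = 3.8829.
u_2 = c_2 − 3.8829·e_1 = (0.7692, 1.1538, -1.0000).
‖u_2‖ = 1.7097, so e_2 = (0.4499, 0.6749, -0.5849).
r_{13} = e_1·c_3 = -0.2774; r_{23} = e_2·c_3 = -1.1248.
u_3 = c_3 + 0.2774·e_1 + 1.1248·e_2 = (-0.2632, -0.3947, -0.6579).
‖u_3‖ = 0.8111, so e_3 = (-0.3244, -0.4867, -0.8111).

e_3 = (-0.3244, -0.4867, -0.8111)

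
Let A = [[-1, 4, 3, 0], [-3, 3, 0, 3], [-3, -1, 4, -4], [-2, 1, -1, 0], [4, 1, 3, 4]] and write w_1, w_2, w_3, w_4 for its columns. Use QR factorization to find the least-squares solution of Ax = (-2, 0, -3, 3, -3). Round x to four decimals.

x = (-0.0952, 0.2095, -0.9350, -0.1339)

w_1 = (-1, -3, -3, -2, 4); ‖w_1‖ = 6.2450, so q_1 = (-0.1601, -0.4804, -0.4804, -0.3203, 0.6405).
q_1·w_2 = (-0.1601)·4 + (-0.4804)·3 + (-0.4804)·(-1) + (-0.3203)·1 + 0.6405·1 = -1.2810.
u_2 = w_2 + 1.2810·q_1 = (3.7949, 2.3846, -1.6154, 0.5897, 1.8205).
‖u_2‖ = 5.1341, so q_2 = (0.7392, 0.4645, -0.3146, 0.1149, 0.3546).
q_1·w_3 = (-0.1601)·3 + (-0.4804)·0 + (-0.4804)·4 + (-0.3203)·(-1) + 0.6405·3 = -0.1601; q_2·w_3 = 0.7392·3 + 0.4645·0 + (-0.3146)·4 + 0.1149·(-1) + 0.3546·3 = 1.9078.
u_3 = w_3 + 0.1601·q_1 − 1.9078·q_2 = (1.5642, -0.9630, 4.5233, -1.2704, 2.4261).
‖u_3‖ = 5.5977, so q_3 = (0.2794, -0.1720, 0.8081, -0.2270, 0.4334).
q_1·w_4 = (-0.1601)·0 + (-0.4804)·3 + (-0.4804)·(-4) + (-0.3203)·0 + 0.6405·4 = 3.0424; q_2·w_4 = 0.7392·0 + 0.4645·3 + (-0.3146)·(-4) + 0.1149·0 + 0.3546·4 = 4.0703; q_3·w_4 = 0.2794·0 + (-0.1720)·3 + 0.8081·(-4) + (-0.2270)·0 + 0.4334·4 = -2.0148.
u_4 = w_4 − 3.0424·q_1 − 4.0703·q_2 + 2.0148·q_3 = (-1.9584, 2.2244, 0.3703, 0.0495, 1.4812).
‖u_4‖ = 3.3342, so q_4 = (-0.5874, 0.6671, 0.1111, 0.0149, 0.4442).
Qᵀb = (-1.1209, -1.2536, -4.9641, -0.4466).
Back-substitute: x_4 = -0.4466/3.3342 = -0.1339.
x_3 = (-4.9641 + 2.0148·(-0.1339))/5.5977 = -0.9350.
x_2 = (-1.2536 − 1.9078·(-0.9350) − 4.0703·(-0.1339))/5.1341 = 0.2095.
x_1 = (-1.1209 + 1.2810·0.2095 + 0.1601·(-0.9350) − 3.0424·(-0.1339))/6.2450 = -0.0952.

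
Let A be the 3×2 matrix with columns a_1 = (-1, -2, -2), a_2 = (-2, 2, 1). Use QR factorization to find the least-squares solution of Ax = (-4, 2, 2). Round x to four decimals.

x = (0.3077, 1.6923)

a_1 = (-1, -2, -2); ‖a_1‖ = 3.0000, so q_1 = (-0.3333, -0.6667, -0.6667).
q_1·a_2 = (-0.3333)·(-2) + (-0.6667)·2 + (-0.6667)·1 = -1.3333.
u_2 = a_2 + 1.3333·q_1 = (-2.4444, 1.1111, 0.1111).
‖u_2‖ = 2.6874, so q_2 = (-0.9096, 0.4134, 0.0413).
Qᵀb = (-1.3333, 4.5479).
Back-substitute: x_2 = 4.5479/2.6874 = 1.6923.
x_1 = (-1.3333 + 1.3333·1.6923)/3.0000 = 0.3077.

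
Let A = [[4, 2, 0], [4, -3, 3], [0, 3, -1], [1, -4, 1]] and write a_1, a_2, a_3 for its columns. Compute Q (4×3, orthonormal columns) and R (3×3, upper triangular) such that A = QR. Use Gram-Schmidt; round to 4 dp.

Q = [[0.6963, 0.4945, -0.4539], [0.6963, -0.3381, 0.6145], [0.0000, 0.4996, 0.0604], [0.1741, -0.6257, -0.6425]], R = [[5.7446, -1.3926, 2.2630], [0.0000, 6.0050, -2.1396], [0.0000, 0.0000, 1.1405]]

a_1 = (4, 4, 0, 1); ‖a_1‖ = 5.7446, so q_1 = (0.6963, 0.6963, 0.0000, 0.1741).
q_1·a_2 = 0.6963·2 + 0.6963·(-3) + 0.0000·3 + 0.1741·(-4) = -1.3926.
u_2 = a_2 + 1.3926·q_1 = (2.9697, -2.0303, 3.0000, -3.7576).
‖u_2‖ = 6.0050, so q_2 = (0.4945, -0.3381, 0.4996, -0.6257).
q_1·a_3 = 0.6963·0 + 0.6963·3 + 0.0000·(-1) + 0.1741·1 = 2.2630; q_2·a_3 = 0.4945·0 + (-0.3381)·3 + 0.4996·(-1) + (-0.6257)·1 = -2.1396.
u_3 = a_3 − 2.2630·q_1 + 2.1396·q_2 = (-0.5176, 0.7008, 0.0689, -0.7328).
‖u_3‖ = 1.1405, so q_3 = (-0.4539, 0.6145, 0.0604, -0.6425).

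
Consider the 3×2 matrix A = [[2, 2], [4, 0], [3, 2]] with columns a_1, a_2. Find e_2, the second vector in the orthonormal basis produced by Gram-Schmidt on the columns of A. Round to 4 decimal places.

a_1 = (2, 4, 3); ‖a_1‖ = 5.3852, so e_1 = (0.3714, 0.7428, 0.5571).
e_1·a_2 = 0.3714·2 + 0.7428·0 + 0.5571·2 = 1.8570.
u_2 = a_2 − 1.8570·e_1 = (1.3103, -1.3793, 0.9655).
‖u_2‖ = 2.1335, so e_2 = (0.6142, -0.6465, 0.4526).

e_2 = (0.6142, -0.6465, 0.4526)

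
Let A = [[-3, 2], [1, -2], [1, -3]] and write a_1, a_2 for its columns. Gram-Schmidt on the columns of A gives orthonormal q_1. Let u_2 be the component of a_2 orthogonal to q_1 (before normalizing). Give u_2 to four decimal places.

u_2 = (-1.0000, -1.0000, -2.0000)

a_1 = (-3, 1, 1); ‖a_1‖ = 3.3166, so q_1 = (-0.9045, 0.3015, 0.3015).
q_1·a_2 = (-0.9045)·2 + 0.3015·(-2) + 0.3015·(-3) = -3.3166.
u_2 = a_2 + 3.3166·q_1 = (-1.0000, -1.0000, -2.0000).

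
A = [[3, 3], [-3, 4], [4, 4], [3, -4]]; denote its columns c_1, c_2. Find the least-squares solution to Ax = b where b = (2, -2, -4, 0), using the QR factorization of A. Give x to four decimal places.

x = (-0.0857, -0.3143)

c_1 = (3, -3, 4, 3); ‖c_1‖ = 6.5574, so e_1 = (0.4575, -0.4575, 0.6100, 0.4575).
e_1·c_2 = 0.4575·3 + (-0.4575)·4 + 0.6100·4 + 0.4575·(-4) = 0.1525.
u_2 = c_2 − 0.1525·e_1 = (2.9302, 4.0698, 3.9070, -4.0698).
‖u_2‖ = 7.5483, so e_2 = (0.3882, 0.5392, 0.5176, -0.5392).
Qᵀb = (-0.6100, -2.3723).
Back-substitute: x_2 = -2.3723/7.5483 = -0.3143.
x_1 = (-0.6100 − 0.1525·(-0.3143))/6.5574 = -0.0857.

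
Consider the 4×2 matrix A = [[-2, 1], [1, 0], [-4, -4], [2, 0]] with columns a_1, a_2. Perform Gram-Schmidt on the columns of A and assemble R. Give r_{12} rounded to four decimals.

a_1 = (-2, 1, -4, 2); ‖a_1‖ = 5.0000, so e_1 = (-0.4000, 0.2000, -0.8000, 0.4000).
r_{12} = e_1·a_2 = 2.8000.

r_{12} = 2.8000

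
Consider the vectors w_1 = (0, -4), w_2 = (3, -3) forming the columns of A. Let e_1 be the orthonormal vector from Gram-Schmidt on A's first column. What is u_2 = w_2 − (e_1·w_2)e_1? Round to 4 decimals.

u_2 = (3.0000, 0.0000)

w_1 = (0, -4); ‖w_1‖ = 4.0000, so e_1 = (0.0000, -1.0000).
e_1·w_2 = 0.0000·3 + (-1.0000)·(-3) = 3.0000.
u_2 = w_2 − 3.0000·e_1 = (3.0000, 0.0000).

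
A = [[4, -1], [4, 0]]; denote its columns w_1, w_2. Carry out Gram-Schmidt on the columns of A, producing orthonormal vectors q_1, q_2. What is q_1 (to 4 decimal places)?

q_1 = (0.7071, 0.7071)

q_1 = w_1/‖w_1‖ = (4, 4)/5.6569 = (0.7071, 0.7071).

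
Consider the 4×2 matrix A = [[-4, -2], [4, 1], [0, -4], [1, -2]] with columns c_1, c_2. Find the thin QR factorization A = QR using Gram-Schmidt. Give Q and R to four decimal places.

c_1 = (-4, 4, 0, 1); ‖c_1‖ = 5.7446, so q_1 = (-0.6963, 0.6963, 0.0000, 0.1741).
q_1·c_2 = (-0.6963)·(-2) + 0.6963·1 + 0.0000·(-4) + 0.1741·(-2) = 1.7408.
u_2 = c_2 − 1.7408·q_1 = (-0.7879, -0.2121, -4.0000, -2.3030).
‖u_2‖ = 4.6872, so q_2 = (-0.1681, -0.0453, -0.8534, -0.4913).

Q = [[-0.6963, -0.1681], [0.6963, -0.0453], [0.0000, -0.8534], [0.1741, -0.4913]], R = [[5.7446, 1.7408], [0.0000, 4.6872]]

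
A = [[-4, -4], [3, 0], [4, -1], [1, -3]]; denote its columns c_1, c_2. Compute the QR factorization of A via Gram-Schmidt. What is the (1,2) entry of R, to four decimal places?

r_{12} = 1.3887

c_1 = (-4, 3, 4, 1); ‖c_1‖ = 6.4807, so e_1 = (-0.6172, 0.4629, 0.6172, 0.1543).
r_{12} = e_1·c_2 = 1.3887.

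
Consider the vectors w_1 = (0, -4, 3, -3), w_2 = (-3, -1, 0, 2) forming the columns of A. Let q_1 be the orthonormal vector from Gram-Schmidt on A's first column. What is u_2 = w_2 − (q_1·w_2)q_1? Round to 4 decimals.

u_2 = (-3.0000, -1.2353, 0.1765, 1.8235)

q_1 = w_1/‖w_1‖ = (0, -4, 3, -3)/5.8310 = (0.0000, -0.6860, 0.5145, -0.5145).
r_{12} = q_1·w_2 = -0.3430.
u_2 = w_2 + 0.3430·q_1 = (-3.0000, -1.2353, 0.1765, 1.8235).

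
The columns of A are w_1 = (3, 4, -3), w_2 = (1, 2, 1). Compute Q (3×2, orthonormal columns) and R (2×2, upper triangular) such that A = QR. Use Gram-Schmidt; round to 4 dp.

Q = [[0.5145, 0.1449], [0.6860, 0.5218], [-0.5145, 0.8407]], R = [[5.8310, 1.3720], [0.0000, 2.0292]]

q_1 = w_1/‖w_1‖ = (3, 4, -3)/5.8310 = (0.5145, 0.6860, -0.5145).
r_{12} = q_1·w_2 = 1.3720.
u_2 = w_2 − 1.3720·q_1 = (0.2941, 1.0588, 1.7059).
‖u_2‖ = 2.0292, so q_2 = (0.1449, 0.5218, 0.8407).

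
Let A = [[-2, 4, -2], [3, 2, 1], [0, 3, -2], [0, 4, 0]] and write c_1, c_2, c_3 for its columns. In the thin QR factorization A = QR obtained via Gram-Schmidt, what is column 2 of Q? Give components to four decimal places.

q_2 = (0.5523, 0.3682, 0.4488, 0.5983)

c_1 = (-2, 3, 0, 0); ‖c_1‖ = 3.6056, so q_1 = (-0.5547, 0.8321, 0.0000, 0.0000).
q_1·c_2 = (-0.5547)·4 + 0.8321·2 + 0.0000·3 + 0.0000·4 = -0.5547.
u_2 = c_2 + 0.5547·q_1 = (3.6923, 2.4615, 3.0000, 4.0000).
‖u_2‖ = 6.6852, so q_2 = (0.5523, 0.3682, 0.4488, 0.5983).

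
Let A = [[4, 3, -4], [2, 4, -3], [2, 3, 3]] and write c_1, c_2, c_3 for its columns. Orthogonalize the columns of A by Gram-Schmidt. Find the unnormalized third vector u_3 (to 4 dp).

u_3 = (-0.8000, -2.4000, 4.0000)

c_1 = (4, 2, 2); ‖c_1‖ = 4.8990, so e_1 = (0.8165, 0.4082, 0.4082).
e_1·c_2 = 0.8165·3 + 0.4082·4 + 0.4082·3 = 5.3072.
u_2 = c_2 − 5.3072·e_1 = (-1.3333, 1.8333, 0.8333).
‖u_2‖ = 2.4152, so e_2 = (-0.5521, 0.7591, 0.3450).
e_1·c_3 = 0.8165·(-4) + 0.4082·(-3) + 0.4082·3 = -3.2660; e_2·c_3 = (-0.5521)·(-4) + 0.7591·(-3) + 0.3450·3 = 0.9661.
u_3 = c_3 + 3.2660·e_1 − 0.9661·e_2 = (-0.8000, -2.4000, 4.0000).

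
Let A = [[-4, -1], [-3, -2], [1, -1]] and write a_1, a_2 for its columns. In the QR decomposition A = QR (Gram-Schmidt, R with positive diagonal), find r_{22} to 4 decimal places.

r_{22} = 1.6984

a_1 = (-4, -3, 1); ‖a_1‖ = 5.0990, so e_1 = (-0.7845, -0.5883, 0.1961).
e_1·a_2 = (-0.7845)·(-1) + (-0.5883)·(-2) + 0.1961·(-1) = 1.7650.
u_2 = a_2 − 1.7650·e_1 = (0.3846, -0.9615, -1.3462).
r_{22} = ‖u_2‖ = 1.6984.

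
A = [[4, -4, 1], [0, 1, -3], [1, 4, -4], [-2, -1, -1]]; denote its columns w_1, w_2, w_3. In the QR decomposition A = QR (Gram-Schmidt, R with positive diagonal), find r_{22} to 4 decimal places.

r_{22} = 5.4072

w_1 = (4, 0, 1, -2); ‖w_1‖ = 4.5826, so e_1 = (0.8729, 0.0000, 0.2182, -0.4364).
e_1·w_2 = 0.8729·(-4) + 0.0000·1 + 0.2182·4 + (-0.4364)·(-1) = -2.1822.
u_2 = w_2 + 2.1822·e_1 = (-2.0952, 1.0000, 4.4762, -1.9524).
r_{22} = ‖u_2‖ = 5.4072.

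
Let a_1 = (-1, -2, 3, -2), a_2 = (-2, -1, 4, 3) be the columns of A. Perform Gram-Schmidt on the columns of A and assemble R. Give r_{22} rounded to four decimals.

a_1 = (-1, -2, 3, -2); ‖a_1‖ = 4.2426, so q_1 = (-0.2357, -0.4714, 0.7071, -0.4714).
q_1·a_2 = (-0.2357)·(-2) + (-0.4714)·(-1) + 0.7071·4 + (-0.4714)·3 = 2.3570.
u_2 = a_2 − 2.3570·q_1 = (-1.4444, 0.1111, 2.3333, 4.1111).
r_{22} = ‖u_2‖ = 4.9441.

r_{22} = 4.9441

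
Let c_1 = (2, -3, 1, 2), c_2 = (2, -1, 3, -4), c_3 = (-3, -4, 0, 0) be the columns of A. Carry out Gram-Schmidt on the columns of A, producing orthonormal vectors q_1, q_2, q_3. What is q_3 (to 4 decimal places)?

q_3 = (-0.7352, -0.6413, -0.0156, -0.2190)

c_1 = (2, -3, 1, 2); ‖c_1‖ = 4.2426, so q_1 = (0.4714, -0.7071, 0.2357, 0.4714).
q_1·c_2 = 0.4714·2 + (-0.7071)·(-1) + 0.2357·3 + 0.4714·(-4) = 0.4714.
u_2 = c_2 − 0.4714·q_1 = (1.7778, -0.6667, 2.8889, -4.2222).
‖u_2‖ = 5.4569, so q_2 = (0.3258, -0.1222, 0.5294, -0.7737).
q_1·c_3 = 0.4714·(-3) + (-0.7071)·(-4) + 0.2357·0 + 0.4714·0 = 1.4142; q_2·c_3 = 0.3258·(-3) + (-0.1222)·(-4) + 0.5294·0 + (-0.7737)·0 = -0.4887.
u_3 = c_3 − 1.4142·q_1 + 0.4887·q_2 = (-3.5075, -3.0597, -0.0746, -1.0448).
‖u_3‖ = 4.7709, so q_3 = (-0.7352, -0.6413, -0.0156, -0.2190).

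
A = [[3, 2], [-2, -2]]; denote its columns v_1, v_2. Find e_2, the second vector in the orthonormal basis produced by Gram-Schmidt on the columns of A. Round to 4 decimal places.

e_2 = (-0.5547, -0.8321)

v_1 = (3, -2); ‖v_1‖ = 3.6056, so e_1 = (0.8321, -0.5547).
e_1·v_2 = 0.8321·2 + (-0.5547)·(-2) = 2.7735.
u_2 = v_2 − 2.7735·e_1 = (-0.3077, -0.4615).
‖u_2‖ = 0.5547, so e_2 = (-0.5547, -0.8321).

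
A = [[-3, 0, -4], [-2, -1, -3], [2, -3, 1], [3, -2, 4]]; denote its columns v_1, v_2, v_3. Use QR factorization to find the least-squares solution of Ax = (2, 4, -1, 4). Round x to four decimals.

q_1 = v_1/‖v_1‖ = (-3, -2, 2, 3)/5.0990 = (-0.5883, -0.3922, 0.3922, 0.5883).
r_{12} = q_1·v_2 = -1.9612.
u_2 = v_2 + 1.9612·q_1 = (-1.1538, -1.7692, -2.2308, -0.8462).
‖u_2‖ = 3.1865, so q_2 = (-0.3621, -0.5552, -0.7001, -0.2655).
r_{13} = q_1·v_3 = 6.2757; r_{23} = q_2·v_3 = 1.3519.
u_3 = v_3 − 6.2757·q_1 − 1.3519·q_2 = (0.1818, 0.2121, -0.5152, 0.6667).
‖u_3‖ = 0.8876, so q_3 = (0.2048, 0.2390, -0.5804, 0.7511).
Qᵀb = (-0.7845, -3.3072, 4.9502).
Back-substitute: x_3 = 4.9502/0.8876 = 5.5769.
x_2 = (-3.3072 − 1.3519·5.5769)/3.1865 = -3.4038.
x_1 = (-0.7845 + 1.9612·(-3.4038) − 6.2757·5.5769)/5.0990 = -8.3269.

x = (-8.3269, -3.4038, 5.5769)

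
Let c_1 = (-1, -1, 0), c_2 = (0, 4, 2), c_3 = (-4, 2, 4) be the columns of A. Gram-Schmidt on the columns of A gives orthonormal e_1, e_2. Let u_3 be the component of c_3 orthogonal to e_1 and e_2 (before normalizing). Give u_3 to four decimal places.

c_1 = (-1, -1, 0); ‖c_1‖ = 1.4142, so e_1 = (-0.7071, -0.7071, 0.0000).
e_1·c_2 = (-0.7071)·0 + (-0.7071)·4 + 0.0000·2 = -2.8284.
u_2 = c_2 + 2.8284·e_1 = (-2.0000, 2.0000, 2.0000).
‖u_2‖ = 3.4641, so e_2 = (-0.5774, 0.5774, 0.5774).
e_1·c_3 = (-0.7071)·(-4) + (-0.7071)·2 + 0.0000·4 = 1.4142; e_2·c_3 = (-0.5774)·(-4) + 0.5774·2 + 0.5774·4 = 5.7735.
u_3 = c_3 − 1.4142·e_1 − 5.7735·e_2 = (0.3333, -0.3333, 0.6667).

u_3 = (0.3333, -0.3333, 0.6667)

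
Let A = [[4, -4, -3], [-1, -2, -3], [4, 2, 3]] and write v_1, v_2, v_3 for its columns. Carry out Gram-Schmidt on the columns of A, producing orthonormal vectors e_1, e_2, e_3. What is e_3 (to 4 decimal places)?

e_3 = (0.2182, -0.8729, -0.4364)

e_1 = v_1/‖v_1‖ = (4, -1, 4)/5.7446 = (0.6963, -0.1741, 0.6963).
r_{12} = e_1·v_2 = -1.0445.
u_2 = v_2 + 1.0445·e_1 = (-3.2727, -2.1818, 2.7273).
‖u_2‖ = 4.7863, so e_2 = (-0.6838, -0.4558, 0.5698).
r_{13} = e_1·v_3 = 0.5222; r_{23} = e_2·v_3 = 5.1282.
u_3 = v_3 − 0.5222·e_1 − 5.1282·e_2 = (0.1429, -0.5714, -0.2857).
‖u_3‖ = 0.6547, so e_3 = (0.2182, -0.8729, -0.4364).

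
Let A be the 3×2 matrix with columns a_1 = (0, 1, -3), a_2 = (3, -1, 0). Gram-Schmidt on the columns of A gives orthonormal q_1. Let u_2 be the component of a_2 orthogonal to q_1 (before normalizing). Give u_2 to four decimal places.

u_2 = (3.0000, -0.9000, -0.3000)

a_1 = (0, 1, -3); ‖a_1‖ = 3.1623, so q_1 = (0.0000, 0.3162, -0.9487).
q_1·a_2 = 0.0000·3 + 0.3162·(-1) + (-0.9487)·0 = -0.3162.
u_2 = a_2 + 0.3162·q_1 = (3.0000, -0.9000, -0.3000).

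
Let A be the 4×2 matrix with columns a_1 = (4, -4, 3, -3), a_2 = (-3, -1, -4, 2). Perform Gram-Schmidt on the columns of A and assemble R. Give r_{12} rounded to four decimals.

r_{12} = -3.6770

a_1 = (4, -4, 3, -3); ‖a_1‖ = 7.0711, so e_1 = (0.5657, -0.5657, 0.4243, -0.4243).
r_{12} = e_1·a_2 = -3.6770.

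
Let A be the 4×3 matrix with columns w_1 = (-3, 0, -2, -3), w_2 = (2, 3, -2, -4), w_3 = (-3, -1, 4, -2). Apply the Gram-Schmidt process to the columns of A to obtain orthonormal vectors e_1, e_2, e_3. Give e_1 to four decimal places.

w_1 = (-3, 0, -2, -3); ‖w_1‖ = 4.6904, so e_1 = (-0.6396, 0.0000, -0.4264, -0.6396).

e_1 = (-0.6396, 0.0000, -0.4264, -0.6396)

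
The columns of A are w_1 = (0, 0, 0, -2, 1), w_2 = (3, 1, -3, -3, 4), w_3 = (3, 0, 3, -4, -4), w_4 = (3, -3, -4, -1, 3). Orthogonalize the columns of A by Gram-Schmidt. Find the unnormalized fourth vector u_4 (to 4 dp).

u_4 = (0.5110, -3.9154, -0.9963, -0.1213, -0.2426)

w_1 = (0, 0, 0, -2, 1); ‖w_1‖ = 2.2361, so e_1 = (0.0000, 0.0000, 0.0000, -0.8944, 0.4472).
e_1·w_2 = 0.0000·3 + 0.0000·1 + 0.0000·(-3) + (-0.8944)·(-3) + 0.4472·4 = 4.4721.
u_2 = w_2 − 4.4721·e_1 = (3.0000, 1.0000, -3.0000, 1.0000, 2.0000).
‖u_2‖ = 4.8990, so e_2 = (0.6124, 0.2041, -0.6124, 0.2041, 0.4082).
e_1·w_3 = 0.0000·3 + 0.0000·0 + 0.0000·3 + (-0.8944)·(-4) + 0.4472·(-4) = 1.7889; e_2·w_3 = 0.6124·3 + 0.2041·0 + (-0.6124)·3 + 0.2041·(-4) + 0.4082·(-4) = -2.4495.
u_3 = w_3 − 1.7889·e_1 + 2.4495·e_2 = (4.5000, 0.5000, 1.5000, -1.9000, -3.8000).
‖u_3‖ = 6.3875, so e_3 = (0.7045, 0.0783, 0.2348, -0.2975, -0.5949).
e_1·w_4 = 0.0000·3 + 0.0000·(-3) + 0.0000·(-4) + (-0.8944)·(-1) + 0.4472·3 = 2.2361; e_2·w_4 = 0.6124·3 + 0.2041·(-3) + (-0.6124)·(-4) + 0.2041·(-1) + 0.4082·3 = 4.6949; e_3·w_4 = 0.7045·3 + 0.0783·(-3) + 0.2348·(-4) + (-0.2975)·(-1) + (-0.5949)·3 = -0.5479.
u_4 = w_4 − 2.2361·e_1 − 4.6949·e_2 + 0.5479·e_3 = (0.5110, -3.9154, -0.9963, -0.1213, -0.2426).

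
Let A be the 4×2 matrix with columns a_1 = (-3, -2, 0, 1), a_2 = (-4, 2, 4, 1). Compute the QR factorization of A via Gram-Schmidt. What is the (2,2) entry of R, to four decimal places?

e_1 = a_1/‖a_1‖ = (-3, -2, 0, 1)/3.7417 = (-0.8018, -0.5345, 0.0000, 0.2673).
r_{12} = e_1·a_2 = 2.4054.
u_2 = a_2 − 2.4054·e_1 = (-2.0714, 3.2857, 4.0000, 0.3571).
r_{22} = ‖u_2‖ = 5.5870.

r_{22} = 5.5870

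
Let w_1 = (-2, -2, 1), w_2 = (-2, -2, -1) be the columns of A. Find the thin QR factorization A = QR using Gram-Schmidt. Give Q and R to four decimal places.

Q = [[-0.6667, -0.2357], [-0.6667, -0.2357], [0.3333, -0.9428]], R = [[3.0000, 2.3333], [0.0000, 1.8856]]

w_1 = (-2, -2, 1); ‖w_1‖ = 3.0000, so e_1 = (-0.6667, -0.6667, 0.3333).
e_1·w_2 = (-0.6667)·(-2) + (-0.6667)·(-2) + 0.3333·(-1) = 2.3333.
u_2 = w_2 − 2.3333·e_1 = (-0.4444, -0.4444, -1.7778).
‖u_2‖ = 1.8856, so e_2 = (-0.2357, -0.2357, -0.9428).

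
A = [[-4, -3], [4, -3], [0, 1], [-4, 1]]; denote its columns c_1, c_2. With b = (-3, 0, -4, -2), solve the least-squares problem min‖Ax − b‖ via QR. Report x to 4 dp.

c_1 = (-4, 4, 0, -4); ‖c_1‖ = 6.9282, so q_1 = (-0.5774, 0.5774, 0.0000, -0.5774).
q_1·c_2 = (-0.5774)·(-3) + 0.5774·(-3) + 0.0000·1 + (-0.5774)·1 = -0.5774.
u_2 = c_2 + 0.5774·q_1 = (-3.3333, -2.6667, 1.0000, 0.6667).
‖u_2‖ = 4.4347, so q_2 = (-0.7516, -0.6013, 0.2255, 0.1503).
Qᵀb = (2.8868, 1.0523).
Back-substitute: x_2 = 1.0523/4.4347 = 0.2373.
x_1 = (2.8868 + 0.5774·0.2373)/6.9282 = 0.4364.

x = (0.4364, 0.2373)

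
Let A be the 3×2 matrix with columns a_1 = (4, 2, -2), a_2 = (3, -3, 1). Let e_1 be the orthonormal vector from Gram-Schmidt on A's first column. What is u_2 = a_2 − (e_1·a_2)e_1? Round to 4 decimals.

u_2 = (2.3333, -3.3333, 1.3333)

e_1 = a_1/‖a_1‖ = (4, 2, -2)/4.8990 = (0.8165, 0.4082, -0.4082).
r_{12} = e_1·a_2 = 0.8165.
u_2 = a_2 − 0.8165·e_1 = (2.3333, -3.3333, 1.3333).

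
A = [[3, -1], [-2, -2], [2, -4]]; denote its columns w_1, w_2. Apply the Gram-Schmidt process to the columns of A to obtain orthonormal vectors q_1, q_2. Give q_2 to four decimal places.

q_1 = w_1/‖w_1‖ = (3, -2, 2)/4.1231 = (0.7276, -0.4851, 0.4851).
r_{12} = q_1·w_2 = -1.6977.
u_2 = w_2 + 1.6977·q_1 = (0.2353, -2.8235, -3.1765).
‖u_2‖ = 4.2565, so q_2 = (0.0553, -0.6633, -0.7463).

q_2 = (0.0553, -0.6633, -0.7463)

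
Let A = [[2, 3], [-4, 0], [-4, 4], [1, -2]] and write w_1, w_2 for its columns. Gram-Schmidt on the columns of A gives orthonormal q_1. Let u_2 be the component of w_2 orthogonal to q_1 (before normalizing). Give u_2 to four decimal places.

u_2 = (3.6486, -1.2973, 2.7027, -1.6757)

q_1 = w_1/‖w_1‖ = (2, -4, -4, 1)/6.0828 = (0.3288, -0.6576, -0.6576, 0.1644).
r_{12} = q_1·w_2 = -1.9728.
u_2 = w_2 + 1.9728·q_1 = (3.6486, -1.2973, 2.7027, -1.6757).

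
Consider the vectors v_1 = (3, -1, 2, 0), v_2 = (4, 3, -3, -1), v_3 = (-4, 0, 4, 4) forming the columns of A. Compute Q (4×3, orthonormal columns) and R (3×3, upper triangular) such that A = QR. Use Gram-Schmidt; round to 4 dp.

v_1 = (3, -1, 2, 0); ‖v_1‖ = 3.7417, so q_1 = (0.8018, -0.2673, 0.5345, 0.0000).
q_1·v_2 = 0.8018·4 + (-0.2673)·3 + 0.5345·(-3) + 0.0000·(-1) = 0.8018.
u_2 = v_2 − 0.8018·q_1 = (3.3571, 3.2143, -3.4286, -1.0000).
‖u_2‖ = 5.8615, so q_2 = (0.5727, 0.5484, -0.5849, -0.1706).
q_1·v_3 = 0.8018·(-4) + (-0.2673)·0 + 0.5345·4 + 0.0000·4 = -1.0690; q_2·v_3 = 0.5727·(-4) + 0.5484·0 + (-0.5849)·4 + (-0.1706)·4 = -5.3131.
u_3 = v_3 + 1.0690·q_1 + 5.3131·q_2 = (-0.0998, 2.6279, 1.4636, 3.0936).
‖u_3‖ = 4.3160, so q_3 = (-0.0231, 0.6089, 0.3391, 0.7168).

Q = [[0.8018, 0.5727, -0.0231], [-0.2673, 0.5484, 0.6089], [0.5345, -0.5849, 0.3391], [0.0000, -0.1706, 0.7168]], R = [[3.7417, 0.8018, -1.0690], [0.0000, 5.8615, -5.3131], [0.0000, 0.0000, 4.3160]]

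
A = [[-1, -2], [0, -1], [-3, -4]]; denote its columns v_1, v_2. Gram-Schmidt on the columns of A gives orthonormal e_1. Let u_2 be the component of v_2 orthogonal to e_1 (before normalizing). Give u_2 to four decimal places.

v_1 = (-1, 0, -3); ‖v_1‖ = 3.1623, so e_1 = (-0.3162, 0.0000, -0.9487).
e_1·v_2 = (-0.3162)·(-2) + 0.0000·(-1) + (-0.9487)·(-4) = 4.4272.
u_2 = v_2 − 4.4272·e_1 = (-0.6000, -1.0000, 0.2000).

u_2 = (-0.6000, -1.0000, 0.2000)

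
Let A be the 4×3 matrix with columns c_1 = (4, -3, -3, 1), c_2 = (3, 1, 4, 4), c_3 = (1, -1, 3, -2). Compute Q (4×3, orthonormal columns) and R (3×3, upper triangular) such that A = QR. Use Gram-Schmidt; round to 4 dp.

c_1 = (4, -3, -3, 1); ‖c_1‖ = 5.9161, so q_1 = (0.6761, -0.5071, -0.5071, 0.1690).
q_1·c_2 = 0.6761·3 + (-0.5071)·1 + (-0.5071)·4 + 0.1690·4 = 0.1690.
u_2 = c_2 − 0.1690·q_1 = (2.8857, 1.0857, 4.0857, 3.9714).
‖u_2‖ = 6.4785, so q_2 = (0.4454, 0.1676, 0.6307, 0.6130).
q_1·c_3 = 0.6761·1 + (-0.5071)·(-1) + (-0.5071)·3 + 0.1690·(-2) = -0.6761; q_2·c_3 = 0.4454·1 + 0.1676·(-1) + 0.6307·3 + 0.6130·(-2) = 0.9438.
u_3 = c_3 + 0.6761·q_1 − 0.9438·q_2 = (1.0368, -1.5010, 2.0619, -2.4643).
‖u_3‖ = 3.6949, so q_3 = (0.2806, -0.4062, 0.5581, -0.6669).

Q = [[0.6761, 0.4454, 0.2806], [-0.5071, 0.1676, -0.4062], [-0.5071, 0.6307, 0.5581], [0.1690, 0.6130, -0.6669]], R = [[5.9161, 0.1690, -0.6761], [0.0000, 6.4785, 0.9438], [0.0000, 0.0000, 3.6949]]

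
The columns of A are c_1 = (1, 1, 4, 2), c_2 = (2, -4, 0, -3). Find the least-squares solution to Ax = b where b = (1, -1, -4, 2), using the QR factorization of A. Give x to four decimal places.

c_1 = (1, 1, 4, 2); ‖c_1‖ = 4.6904, so q_1 = (0.2132, 0.2132, 0.8528, 0.4264).
q_1·c_2 = 0.2132·2 + 0.2132·(-4) + 0.8528·0 + 0.4264·(-3) = -1.7056.
u_2 = c_2 + 1.7056·q_1 = (2.3636, -3.6364, 1.4545, -2.2727).
‖u_2‖ = 5.1079, so q_2 = (0.4627, -0.7119, 0.2848, -0.4449).
Qᵀb = (-2.5584, -0.8543).
Back-substitute: x_2 = -0.8543/5.1079 = -0.1672.
x_1 = (-2.5584 + 1.7056·(-0.1672))/4.6904 = -0.6063.

x = (-0.6063, -0.1672)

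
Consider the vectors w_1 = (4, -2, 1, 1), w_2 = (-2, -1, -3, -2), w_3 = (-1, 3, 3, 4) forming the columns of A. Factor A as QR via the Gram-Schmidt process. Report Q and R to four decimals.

e_1 = w_1/‖w_1‖ = (4, -2, 1, 1)/4.6904 = (0.8528, -0.4264, 0.2132, 0.2132).
r_{12} = e_1·w_2 = -2.3452.
u_2 = w_2 + 2.3452·e_1 = (0.0000, -2.0000, -2.5000, -1.5000).
‖u_2‖ = 3.5355, so e_2 = (0.0000, -0.5657, -0.7071, -0.4243).
r_{13} = e_1·w_3 = -0.6396; r_{23} = e_2·w_3 = -5.5154.
u_3 = w_3 + 0.6396·e_1 + 5.5154·e_2 = (-0.4545, -0.3927, -0.7636, 1.7964).
‖u_3‖ = 2.0423, so e_3 = (-0.2226, -0.1923, -0.3739, 0.8796).

Q = [[0.8528, 0.0000, -0.2226], [-0.4264, -0.5657, -0.1923], [0.2132, -0.7071, -0.3739], [0.2132, -0.4243, 0.8796]], R = [[4.6904, -2.3452, -0.6396], [0.0000, 3.5355, -5.5154], [0.0000, 0.0000, 2.0423]]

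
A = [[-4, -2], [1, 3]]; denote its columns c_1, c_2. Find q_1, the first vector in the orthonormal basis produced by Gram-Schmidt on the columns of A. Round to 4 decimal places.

q_1 = (-0.9701, 0.2425)

c_1 = (-4, 1); ‖c_1‖ = 4.1231, so q_1 = (-0.9701, 0.2425).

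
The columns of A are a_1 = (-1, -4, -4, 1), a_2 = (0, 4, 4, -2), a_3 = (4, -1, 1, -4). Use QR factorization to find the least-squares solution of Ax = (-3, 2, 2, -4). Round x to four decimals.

a_1 = (-1, -4, -4, 1); ‖a_1‖ = 5.8310, so e_1 = (-0.1715, -0.6860, -0.6860, 0.1715).
e_1·a_2 = (-0.1715)·0 + (-0.6860)·4 + (-0.6860)·4 + 0.1715·(-2) = -5.8310.
u_2 = a_2 + 5.8310·e_1 = (-1.0000, 0.0000, 0.0000, -1.0000).
‖u_2‖ = 1.4142, so e_2 = (-0.7071, 0.0000, 0.0000, -0.7071).
e_1·a_3 = (-0.1715)·4 + (-0.6860)·(-1) + (-0.6860)·1 + 0.1715·(-4) = -1.3720; e_2·a_3 = (-0.7071)·4 + 0.0000·(-1) + 0.0000·1 + (-0.7071)·(-4) = 0.0000.
u_3 = a_3 + 1.3720·e_1 − 0.0000·e_2 = (3.7647, -1.9412, 0.0588, -3.7647).
‖u_3‖ = 5.6672, so e_3 = (0.6643, -0.3425, 0.0104, -0.6643).
Qᵀb = (-2.9155, 4.9497, 0.0000).
Back-substitute: x_3 = 0.0000/5.6672 = 0.0000.
x_2 = (4.9497 − 0.0000·0.0000)/1.4142 = 3.5000.
x_1 = (-2.9155 + 5.8310·3.5000 + 1.3720·0.0000)/5.8310 = 3.0000.

x = (3.0000, 3.5000, 0.0000)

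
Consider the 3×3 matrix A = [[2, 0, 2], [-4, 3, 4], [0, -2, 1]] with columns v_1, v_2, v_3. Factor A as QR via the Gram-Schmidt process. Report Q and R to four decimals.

q_1 = v_1/‖v_1‖ = (2, -4, 0)/4.4721 = (0.4472, -0.8944, 0.0000).
r_{12} = q_1·v_2 = -2.6833.
u_2 = v_2 + 2.6833·q_1 = (1.2000, 0.6000, -2.0000).
‖u_2‖ = 2.4083, so q_2 = (0.4983, 0.2491, -0.8305).
r_{13} = q_1·v_3 = -2.6833; r_{23} = q_2·v_3 = 1.1626.
u_3 = v_3 + 2.6833·q_1 − 1.1626·q_2 = (2.6207, 1.3103, 1.9655).
‖u_3‖ = 3.5282, so q_3 = (0.7428, 0.3714, 0.5571).

Q = [[0.4472, 0.4983, 0.7428], [-0.8944, 0.2491, 0.3714], [0.0000, -0.8305, 0.5571]], R = [[4.4721, -2.6833, -2.6833], [0.0000, 2.4083, 1.1626], [0.0000, 0.0000, 3.5282]]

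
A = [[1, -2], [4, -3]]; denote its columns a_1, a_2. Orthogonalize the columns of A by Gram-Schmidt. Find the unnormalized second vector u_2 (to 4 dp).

u_2 = (-1.1765, 0.2941)

a_1 = (1, 4); ‖a_1‖ = 4.1231, so q_1 = (0.2425, 0.9701).
q_1·a_2 = 0.2425·(-2) + 0.9701·(-3) = -3.3955.
u_2 = a_2 + 3.3955·q_1 = (-1.1765, 0.2941).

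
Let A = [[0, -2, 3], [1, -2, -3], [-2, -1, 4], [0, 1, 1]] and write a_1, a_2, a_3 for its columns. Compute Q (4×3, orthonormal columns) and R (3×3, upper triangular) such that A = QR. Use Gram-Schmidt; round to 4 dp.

a_1 = (0, 1, -2, 0); ‖a_1‖ = 2.2361, so e_1 = (0.0000, 0.4472, -0.8944, 0.0000).
e_1·a_2 = 0.0000·(-2) + 0.4472·(-2) + (-0.8944)·(-1) + 0.0000·1 = 0.0000.
u_2 = a_2 + 0.0000·e_1 = (-2.0000, -2.0000, -1.0000, 1.0000).
‖u_2‖ = 3.1623, so e_2 = (-0.6325, -0.6325, -0.3162, 0.3162).
e_1·a_3 = 0.0000·3 + 0.4472·(-3) + (-0.8944)·4 + 0.0000·1 = -4.9193; e_2·a_3 = (-0.6325)·3 + (-0.6325)·(-3) + (-0.3162)·4 + 0.3162·1 = -0.9487.
u_3 = a_3 + 4.9193·e_1 + 0.9487·e_2 = (2.4000, -1.4000, -0.7000, 1.3000).
‖u_3‖ = 3.1464, so e_3 = (0.7628, -0.4449, -0.2225, 0.4132).

Q = [[0.0000, -0.6325, 0.7628], [0.4472, -0.6325, -0.4449], [-0.8944, -0.3162, -0.2225], [0.0000, 0.3162, 0.4132]], R = [[2.2361, 0.0000, -4.9193], [0.0000, 3.1623, -0.9487], [0.0000, 0.0000, 3.1464]]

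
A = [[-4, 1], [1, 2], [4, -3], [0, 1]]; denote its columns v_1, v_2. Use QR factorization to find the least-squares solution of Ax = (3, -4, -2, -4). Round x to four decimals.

q_1 = v_1/‖v_1‖ = (-4, 1, 4, 0)/5.7446 = (-0.6963, 0.1741, 0.6963, 0.0000).
r_{12} = q_1·v_2 = -2.4371.
u_2 = v_2 + 2.4371·q_1 = (-0.6970, 2.4242, -1.3030, 1.0000).
‖u_2‖ = 3.0101, so q_2 = (-0.2315, 0.8054, -0.4329, 0.3322).
Qᵀb = (-4.1779, -4.3792).
Back-substitute: x_2 = -4.3792/3.0101 = -1.4548.
x_1 = (-4.1779 + 2.4371·(-1.4548))/5.7446 = -1.3445.

x = (-1.3445, -1.4548)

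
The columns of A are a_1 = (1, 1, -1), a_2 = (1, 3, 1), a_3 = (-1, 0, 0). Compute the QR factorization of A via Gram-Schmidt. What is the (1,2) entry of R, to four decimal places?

a_1 = (1, 1, -1); ‖a_1‖ = 1.7321, so e_1 = (0.5774, 0.5774, -0.5774).
r_{12} = e_1·a_2 = 1.7321.

r_{12} = 1.7321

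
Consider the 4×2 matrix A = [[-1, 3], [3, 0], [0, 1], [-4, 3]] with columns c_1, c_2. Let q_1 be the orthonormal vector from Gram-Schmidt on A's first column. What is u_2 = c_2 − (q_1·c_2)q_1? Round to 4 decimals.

u_2 = (2.4231, 1.7308, 1.0000, 0.6923)

c_1 = (-1, 3, 0, -4); ‖c_1‖ = 5.0990, so q_1 = (-0.1961, 0.5883, 0.0000, -0.7845).
q_1·c_2 = (-0.1961)·3 + 0.5883·0 + 0.0000·1 + (-0.7845)·3 = -2.9417.
u_2 = c_2 + 2.9417·q_1 = (2.4231, 1.7308, 1.0000, 0.6923).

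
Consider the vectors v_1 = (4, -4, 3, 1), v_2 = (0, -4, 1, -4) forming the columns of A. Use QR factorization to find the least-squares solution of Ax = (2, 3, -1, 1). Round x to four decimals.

x = (0.0491, -0.5375)

v_1 = (4, -4, 3, 1); ‖v_1‖ = 6.4807, so q_1 = (0.6172, -0.6172, 0.4629, 0.1543).
q_1·v_2 = 0.6172·0 + (-0.6172)·(-4) + 0.4629·1 + 0.1543·(-4) = 2.3146.
u_2 = v_2 − 2.3146·q_1 = (-1.4286, -2.5714, -0.0714, -4.3571).
‖u_2‖ = 5.2576, so q_2 = (-0.2717, -0.4891, -0.0136, -0.8287).
Qᵀb = (-0.9258, -2.8258).
Back-substitute: x_2 = -2.8258/5.2576 = -0.5375.
x_1 = (-0.9258 − 2.3146·(-0.5375))/6.4807 = 0.0491.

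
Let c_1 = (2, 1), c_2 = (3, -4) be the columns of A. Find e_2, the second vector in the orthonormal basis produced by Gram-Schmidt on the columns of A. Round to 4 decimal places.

c_1 = (2, 1); ‖c_1‖ = 2.2361, so e_1 = (0.8944, 0.4472).
e_1·c_2 = 0.8944·3 + 0.4472·(-4) = 0.8944.
u_2 = c_2 − 0.8944·e_1 = (2.2000, -4.4000).
‖u_2‖ = 4.9193, so e_2 = (0.4472, -0.8944).

e_2 = (0.4472, -0.8944)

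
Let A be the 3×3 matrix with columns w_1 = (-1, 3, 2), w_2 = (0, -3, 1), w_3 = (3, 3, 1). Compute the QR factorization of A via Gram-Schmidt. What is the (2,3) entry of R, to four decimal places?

r_{23} = -1.5689

q_1 = w_1/‖w_1‖ = (-1, 3, 2)/3.7417 = (-0.2673, 0.8018, 0.5345).
r_{12} = q_1·w_2 = -1.8708.
u_2 = w_2 + 1.8708·q_1 = (-0.5000, -1.5000, 2.0000).
‖u_2‖ = 2.5495, so q_2 = (-0.1961, -0.5883, 0.7845).
r_{23} = q_2·w_3 = -1.5689.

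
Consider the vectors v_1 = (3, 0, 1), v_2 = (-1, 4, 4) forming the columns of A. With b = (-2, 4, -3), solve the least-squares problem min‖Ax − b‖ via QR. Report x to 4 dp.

v_1 = (3, 0, 1); ‖v_1‖ = 3.1623, so q_1 = (0.9487, 0.0000, 0.3162).
q_1·v_2 = 0.9487·(-1) + 0.0000·4 + 0.3162·4 = 0.3162.
u_2 = v_2 − 0.3162·q_1 = (-1.3000, 4.0000, 3.9000).
‖u_2‖ = 5.7359, so q_2 = (-0.2266, 0.6974, 0.6799).
Qᵀb = (-2.8460, 1.2030).
Back-substitute: x_2 = 1.2030/5.7359 = 0.2097.
x_1 = (-2.8460 − 0.3162·0.2097)/3.1623 = -0.9210.

x = (-0.9210, 0.2097)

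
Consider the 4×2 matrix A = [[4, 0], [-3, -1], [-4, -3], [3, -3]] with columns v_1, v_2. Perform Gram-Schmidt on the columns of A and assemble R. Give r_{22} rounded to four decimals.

v_1 = (4, -3, -4, 3); ‖v_1‖ = 7.0711, so e_1 = (0.5657, -0.4243, -0.5657, 0.4243).
e_1·v_2 = 0.5657·0 + (-0.4243)·(-1) + (-0.5657)·(-3) + 0.4243·(-3) = 0.8485.
u_2 = v_2 − 0.8485·e_1 = (-0.4800, -0.6400, -2.5200, -3.3600).
r_{22} = ‖u_2‖ = 4.2755.

r_{22} = 4.2755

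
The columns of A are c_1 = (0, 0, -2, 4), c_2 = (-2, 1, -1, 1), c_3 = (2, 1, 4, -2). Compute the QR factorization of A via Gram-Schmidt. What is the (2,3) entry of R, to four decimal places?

q_1 = c_1/‖c_1‖ = (0, 0, -2, 4)/4.4721 = (0.0000, 0.0000, -0.4472, 0.8944).
r_{12} = q_1·c_2 = 1.3416.
u_2 = c_2 − 1.3416·q_1 = (-2.0000, 1.0000, -0.4000, -0.2000).
‖u_2‖ = 2.2804, so q_2 = (-0.8771, 0.4385, -0.1754, -0.0877).
r_{23} = q_2·c_3 = -1.8418.

r_{23} = -1.8418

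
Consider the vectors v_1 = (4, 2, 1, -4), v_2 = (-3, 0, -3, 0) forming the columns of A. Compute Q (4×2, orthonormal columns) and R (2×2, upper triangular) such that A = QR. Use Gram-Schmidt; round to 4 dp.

Q = [[0.6576, -0.3993], [0.3288, 0.2349], [0.1644, -0.7515], [-0.6576, -0.4697]], R = [[6.0828, -2.4660], [0.0000, 3.4524]]

v_1 = (4, 2, 1, -4); ‖v_1‖ = 6.0828, so q_1 = (0.6576, 0.3288, 0.1644, -0.6576).
q_1·v_2 = 0.6576·(-3) + 0.3288·0 + 0.1644·(-3) + (-0.6576)·0 = -2.4660.
u_2 = v_2 + 2.4660·q_1 = (-1.3784, 0.8108, -2.5946, -1.6216).
‖u_2‖ = 3.4524, so q_2 = (-0.3993, 0.2349, -0.7515, -0.4697).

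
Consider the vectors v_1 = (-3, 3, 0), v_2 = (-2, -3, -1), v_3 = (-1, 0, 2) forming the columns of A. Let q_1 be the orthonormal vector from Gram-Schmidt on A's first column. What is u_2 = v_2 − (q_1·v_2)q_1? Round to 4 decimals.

v_1 = (-3, 3, 0); ‖v_1‖ = 4.2426, so q_1 = (-0.7071, 0.7071, 0.0000).
q_1·v_2 = (-0.7071)·(-2) + 0.7071·(-3) + 0.0000·(-1) = -0.7071.
u_2 = v_2 + 0.7071·q_1 = (-2.5000, -2.5000, -1.0000).

u_2 = (-2.5000, -2.5000, -1.0000)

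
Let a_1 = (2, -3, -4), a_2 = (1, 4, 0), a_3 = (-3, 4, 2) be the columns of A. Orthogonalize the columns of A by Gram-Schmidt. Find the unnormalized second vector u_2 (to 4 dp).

u_2 = (1.6897, 2.9655, -1.3793)

e_1 = a_1/‖a_1‖ = (2, -3, -4)/5.3852 = (0.3714, -0.5571, -0.7428).
r_{12} = e_1·a_2 = -1.8570.
u_2 = a_2 + 1.8570·e_1 = (1.6897, 2.9655, -1.3793).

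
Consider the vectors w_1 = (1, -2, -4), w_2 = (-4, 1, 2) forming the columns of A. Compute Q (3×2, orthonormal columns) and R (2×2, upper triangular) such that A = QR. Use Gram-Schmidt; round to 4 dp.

w_1 = (1, -2, -4); ‖w_1‖ = 4.5826, so e_1 = (0.2182, -0.4364, -0.8729).
e_1·w_2 = 0.2182·(-4) + (-0.4364)·1 + (-0.8729)·2 = -3.0551.
u_2 = w_2 + 3.0551·e_1 = (-3.3333, -0.3333, -0.6667).
‖u_2‖ = 3.4157, so e_2 = (-0.9759, -0.0976, -0.1952).

Q = [[0.2182, -0.9759], [-0.4364, -0.0976], [-0.8729, -0.1952]], R = [[4.5826, -3.0551], [0.0000, 3.4157]]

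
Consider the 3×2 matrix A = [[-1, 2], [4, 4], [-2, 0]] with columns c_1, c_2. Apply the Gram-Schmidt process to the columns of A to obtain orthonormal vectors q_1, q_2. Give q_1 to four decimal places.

q_1 = (-0.2182, 0.8729, -0.4364)

q_1 = c_1/‖c_1‖ = (-1, 4, -2)/4.5826 = (-0.2182, 0.8729, -0.4364).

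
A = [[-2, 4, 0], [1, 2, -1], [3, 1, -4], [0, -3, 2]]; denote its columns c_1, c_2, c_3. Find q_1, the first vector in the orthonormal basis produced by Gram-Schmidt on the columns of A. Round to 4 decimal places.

q_1 = c_1/‖c_1‖ = (-2, 1, 3, 0)/3.7417 = (-0.5345, 0.2673, 0.8018, 0.0000).

q_1 = (-0.5345, 0.2673, 0.8018, 0.0000)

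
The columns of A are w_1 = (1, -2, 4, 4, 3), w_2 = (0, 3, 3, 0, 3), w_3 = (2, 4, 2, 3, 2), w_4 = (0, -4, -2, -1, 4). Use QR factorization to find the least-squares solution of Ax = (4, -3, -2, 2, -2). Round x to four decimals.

x = (0.2059, -1.5985, 0.8448, 0.2009)

w_1 = (1, -2, 4, 4, 3); ‖w_1‖ = 6.7823, so e_1 = (0.1474, -0.2949, 0.5898, 0.5898, 0.4423).
e_1·w_2 = 0.1474·0 + (-0.2949)·3 + 0.5898·3 + 0.5898·0 + 0.4423·3 = 2.2116.
u_2 = w_2 − 2.2116·e_1 = (-0.3261, 3.6522, 1.6957, -1.3043, 2.0217).
‖u_2‖ = 4.7020, so e_2 = (-0.0694, 0.7767, 0.3606, -0.2774, 0.4300).
e_1·w_3 = 0.1474·2 + (-0.2949)·4 + 0.5898·2 + 0.5898·3 + 0.4423·2 = 2.9488; e_2·w_3 = (-0.0694)·2 + 0.7767·4 + 0.3606·2 + (-0.2774)·3 + 0.4300·2 = 3.7172.
u_3 = w_3 − 2.9488·e_1 − 3.7172·e_2 = (1.8230, 1.9823, -1.0796, 2.2920, -0.9027).
‖u_3‖ = 3.8061, so e_3 = (0.4790, 0.5208, -0.2837, 0.6022, -0.2372).
e_1·w_4 = 0.1474·0 + (-0.2949)·(-4) + 0.5898·(-2) + 0.5898·(-1) + 0.4423·4 = 1.1795; e_2·w_4 = (-0.0694)·0 + 0.7767·(-4) + 0.3606·(-2) + (-0.2774)·(-1) + 0.4300·4 = -1.8309; e_3·w_4 = 0.4790·0 + 0.5208·(-4) + (-0.2837)·(-2) + 0.6022·(-1) + (-0.2372)·4 = -3.0668.
u_4 = w_4 − 1.1795·e_1 + 1.8309·e_2 + 3.0668·e_3 = (1.1680, -0.6329, -2.9053, -0.3568, 3.5382).
‖u_4‖ = 4.7803, so e_4 = (0.2443, -0.1324, -0.6078, -0.0746, 0.7402).
Qᵀb = (0.5898, -4.7436, 2.5994, 0.9605).
Back-substitute: x_4 = 0.9605/4.7803 = 0.2009.
x_3 = (2.5994 + 3.0668·0.2009)/3.8061 = 0.8448.
x_2 = (-4.7436 − 3.7172·0.8448 + 1.8309·0.2009)/4.7020 = -1.5985.
x_1 = (0.5898 − 2.2116·(-1.5985) − 2.9488·0.8448 − 1.1795·0.2009)/6.7823 = 0.2059.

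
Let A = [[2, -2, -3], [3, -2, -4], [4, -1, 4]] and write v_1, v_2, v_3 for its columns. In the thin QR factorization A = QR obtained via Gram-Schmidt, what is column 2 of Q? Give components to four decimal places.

e_2 = (-0.6910, -0.3685, 0.6219)

v_1 = (2, 3, 4); ‖v_1‖ = 5.3852, so e_1 = (0.3714, 0.5571, 0.7428).
e_1·v_2 = 0.3714·(-2) + 0.5571·(-2) + 0.7428·(-1) = -2.5997.
u_2 = v_2 + 2.5997·e_1 = (-1.0345, -0.5517, 0.9310).
‖u_2‖ = 1.4971, so e_2 = (-0.6910, -0.3685, 0.6219).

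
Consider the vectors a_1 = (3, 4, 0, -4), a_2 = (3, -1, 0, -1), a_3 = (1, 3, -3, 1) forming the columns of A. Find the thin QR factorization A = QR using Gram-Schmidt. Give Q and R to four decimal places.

Q = [[0.4685, 0.7794, 0.2723], [0.6247, -0.6252, 0.3064], [0.0000, 0.0000, -0.7558], [-0.6247, -0.0406, 0.5107]], R = [[6.4031, 1.4056, 1.7179], [0.0000, 3.0041, -1.1367], [0.0000, 0.0000, 3.9695]]

a_1 = (3, 4, 0, -4); ‖a_1‖ = 6.4031, so q_1 = (0.4685, 0.6247, 0.0000, -0.6247).
q_1·a_2 = 0.4685·3 + 0.6247·(-1) + 0.0000·0 + (-0.6247)·(-1) = 1.4056.
u_2 = a_2 − 1.4056·q_1 = (2.3415, -1.8780, 0.0000, -0.1220).
‖u_2‖ = 3.0041, so q_2 = (0.7794, -0.6252, 0.0000, -0.0406).
q_1·a_3 = 0.4685·1 + 0.6247·3 + 0.0000·(-3) + (-0.6247)·1 = 1.7179; q_2·a_3 = 0.7794·1 + (-0.6252)·3 + 0.0000·(-3) + (-0.0406)·1 = -1.1367.
u_3 = a_3 − 1.7179·q_1 + 1.1367·q_2 = (1.0811, 1.2162, -3.0000, 2.0270).
‖u_3‖ = 3.9695, so q_3 = (0.2723, 0.3064, -0.7558, 0.5107).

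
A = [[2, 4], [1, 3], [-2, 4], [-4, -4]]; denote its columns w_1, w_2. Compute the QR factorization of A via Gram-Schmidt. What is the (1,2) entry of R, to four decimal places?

q_1 = w_1/‖w_1‖ = (2, 1, -2, -4)/5.0000 = (0.4000, 0.2000, -0.4000, -0.8000).
r_{12} = q_1·w_2 = 3.8000.

r_{12} = 3.8000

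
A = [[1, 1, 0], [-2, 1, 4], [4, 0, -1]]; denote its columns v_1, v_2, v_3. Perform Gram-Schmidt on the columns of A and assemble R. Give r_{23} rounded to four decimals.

e_1 = v_1/‖v_1‖ = (1, -2, 4)/4.5826 = (0.2182, -0.4364, 0.8729).
r_{12} = e_1·v_2 = -0.2182.
u_2 = v_2 + 0.2182·e_1 = (1.0476, 0.9048, 0.1905).
‖u_2‖ = 1.3973, so e_2 = (0.7498, 0.6475, 0.1363).
r_{23} = e_2·v_3 = 2.4538.

r_{23} = 2.4538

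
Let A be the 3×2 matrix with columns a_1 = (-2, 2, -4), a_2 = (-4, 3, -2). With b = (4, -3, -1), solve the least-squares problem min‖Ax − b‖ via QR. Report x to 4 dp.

x = (1.0189, -1.5660)

a_1 = (-2, 2, -4); ‖a_1‖ = 4.8990, so q_1 = (-0.4082, 0.4082, -0.8165).
q_1·a_2 = (-0.4082)·(-4) + 0.4082·3 + (-0.8165)·(-2) = 4.4907.
u_2 = a_2 − 4.4907·q_1 = (-2.1667, 1.1667, 1.6667).
‖u_2‖ = 2.9721, so q_2 = (-0.7290, 0.3925, 0.5608).
Qᵀb = (-2.0412, -4.6544).
Back-substitute: x_2 = -4.6544/2.9721 = -1.5660.
x_1 = (-2.0412 − 4.4907·(-1.5660))/4.8990 = 1.0189.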